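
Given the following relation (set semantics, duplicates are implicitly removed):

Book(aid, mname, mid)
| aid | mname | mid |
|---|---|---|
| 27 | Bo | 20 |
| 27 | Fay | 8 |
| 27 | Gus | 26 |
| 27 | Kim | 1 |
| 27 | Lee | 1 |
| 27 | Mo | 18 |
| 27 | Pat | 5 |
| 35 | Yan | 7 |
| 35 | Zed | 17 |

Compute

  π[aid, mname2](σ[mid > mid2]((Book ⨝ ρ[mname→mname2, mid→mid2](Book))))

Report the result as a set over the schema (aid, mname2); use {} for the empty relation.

{(27, Bo), (27, Fay), (27, Kim), (27, Lee), (27, Mo), (27, Pat), (35, Yan)}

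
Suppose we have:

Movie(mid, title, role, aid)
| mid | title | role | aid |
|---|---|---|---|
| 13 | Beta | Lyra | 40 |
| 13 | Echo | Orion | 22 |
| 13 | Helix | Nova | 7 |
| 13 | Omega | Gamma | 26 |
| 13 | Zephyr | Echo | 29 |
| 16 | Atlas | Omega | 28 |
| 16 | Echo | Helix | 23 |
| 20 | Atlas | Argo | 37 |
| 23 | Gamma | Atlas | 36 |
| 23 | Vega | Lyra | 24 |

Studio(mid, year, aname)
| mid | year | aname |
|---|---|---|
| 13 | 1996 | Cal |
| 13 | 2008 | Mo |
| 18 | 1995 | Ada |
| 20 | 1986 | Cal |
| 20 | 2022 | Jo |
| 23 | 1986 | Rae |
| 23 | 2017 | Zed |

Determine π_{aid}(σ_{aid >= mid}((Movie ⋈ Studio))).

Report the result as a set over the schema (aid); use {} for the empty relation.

Natural join on mid: {(13, Beta, Lyra, 40, 1996, Cal), (13, Beta, Lyra, 40, 2008, Mo), (13, Echo, Orion, 22, 1996, Cal), (13, Echo, Orion, 22, 2008, Mo), (13, Helix, Nova, 7, 1996, Cal), (13, Helix, Nova, 7, 2008, Mo), (13, Omega, Gamma, 26, 1996, Cal), (13, Omega, Gamma, 26, 2008, Mo), (13, Zephyr, Echo, 29, 1996, Cal), (13, Zephyr, Echo, 29, 2008, Mo), (20, Atlas, Argo, 37, 1986, Cal), (20, Atlas, Argo, 37, 2022, Jo), (23, Gamma, Atlas, 36, 1986, Rae), (23, Gamma, Atlas, 36, 2017, Zed), (23, Vega, Lyra, 24, 1986, Rae), (23, Vega, Lyra, 24, 2017, Zed)}
Filtering on aid >= mid leaves {(13, Beta, Lyra, 40, 1996, Cal), (13, Beta, Lyra, 40, 2008, Mo), (13, Echo, Orion, 22, 1996, Cal), (13, Echo, Orion, 22, 2008, Mo), (13, Omega, Gamma, 26, 1996, Cal), (13, Omega, Gamma, 26, 2008, Mo), (13, Zephyr, Echo, 29, 1996, Cal), (13, Zephyr, Echo, 29, 2008, Mo), (20, Atlas, Argo, 37, 1986, Cal), (20, Atlas, Argo, 37, 2022, Jo), (23, Gamma, Atlas, 36, 1986, Rae), (23, Gamma, Atlas, 36, 2017, Zed), (23, Vega, Lyra, 24, 1986, Rae), (23, Vega, Lyra, 24, 2017, Zed)}.
π_{aid} gives {22, 24, 26, 29, 36, 37, 40} (7 duplicate(s) eliminated).

{22, 24, 26, 29, 36, 37, 40}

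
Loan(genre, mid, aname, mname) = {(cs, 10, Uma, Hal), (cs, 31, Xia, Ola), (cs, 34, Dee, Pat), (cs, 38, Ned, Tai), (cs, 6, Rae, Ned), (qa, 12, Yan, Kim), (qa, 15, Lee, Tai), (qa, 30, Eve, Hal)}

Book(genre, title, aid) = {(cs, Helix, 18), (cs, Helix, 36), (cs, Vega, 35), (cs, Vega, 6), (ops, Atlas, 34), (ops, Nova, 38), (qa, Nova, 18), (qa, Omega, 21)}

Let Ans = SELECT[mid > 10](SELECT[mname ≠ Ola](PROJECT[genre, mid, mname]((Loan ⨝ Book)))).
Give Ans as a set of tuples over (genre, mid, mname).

Natural join on genre: {(cs, 10, Uma, Hal, Helix, 18), (cs, 10, Uma, Hal, Helix, 36), (cs, 10, Uma, Hal, Vega, 35), (cs, 10, Uma, Hal, Vega, 6), (cs, 31, Xia, Ola, Helix, 18), (cs, 31, Xia, Ola, Helix, 36), (cs, 31, Xia, Ola, Vega, 35), (cs, 31, Xia, Ola, Vega, 6), (cs, 34, Dee, Pat, Helix, 18), (cs, 34, Dee, Pat, Helix, 36), (cs, 34, Dee, Pat, Vega, 35), (cs, 34, Dee, Pat, Vega, 6), (cs, 38, Ned, Tai, Helix, 18), (cs, 38, Ned, Tai, Helix, 36), (cs, 38, Ned, Tai, Vega, 35), (cs, 38, Ned, Tai, Vega, 6), (cs, 6, Rae, Ned, Helix, 18), (cs, 6, Rae, Ned, Helix, 36), (cs, 6, Rae, Ned, Vega, 35), (cs, 6, Rae, Ned, Vega, 6), (qa, 12, Yan, Kim, Nova, 18), (qa, 12, Yan, Kim, Omega, 21), (qa, 15, Lee, Tai, Nova, 18), (qa, 15, Lee, Tai, Omega, 21), (qa, 30, Eve, Hal, Nova, 18), (qa, 30, Eve, Hal, Omega, 21)}
π[genre, mid, mname]: project onto (genre, mid, mname) (18 duplicate(s) eliminated) → {(cs, 10, Hal), (cs, 31, Ola), (cs, 34, Pat), (cs, 38, Tai), (cs, 6, Ned), (qa, 12, Kim), (qa, 15, Tai), (qa, 30, Hal)}
Selection mname ≠ Ola: {(cs, 10, Hal), (cs, 34, Pat), (cs, 38, Tai), (cs, 6, Ned), (qa, 12, Kim), (qa, 15, Tai), (qa, 30, Hal)}
Selection mid > 10: {(cs, 34, Pat), (cs, 38, Tai), (qa, 12, Kim), (qa, 15, Tai), (qa, 30, Hal)}

{(cs, 34, Pat), (cs, 38, Tai), (qa, 12, Kim), (qa, 15, Tai), (qa, 30, Hal)}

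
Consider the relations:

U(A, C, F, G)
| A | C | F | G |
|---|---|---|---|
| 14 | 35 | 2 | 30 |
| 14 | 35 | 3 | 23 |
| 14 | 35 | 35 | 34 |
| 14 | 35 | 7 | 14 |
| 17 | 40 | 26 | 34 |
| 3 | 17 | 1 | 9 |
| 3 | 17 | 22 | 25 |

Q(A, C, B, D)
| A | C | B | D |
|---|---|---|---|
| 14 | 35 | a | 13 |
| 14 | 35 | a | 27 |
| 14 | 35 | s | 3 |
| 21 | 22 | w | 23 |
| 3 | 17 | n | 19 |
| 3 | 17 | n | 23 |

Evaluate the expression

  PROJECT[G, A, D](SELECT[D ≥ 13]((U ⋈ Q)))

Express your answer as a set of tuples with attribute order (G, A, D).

{(14, 14, 13), (14, 14, 27), (23, 14, 13), (23, 14, 27), (25, 3, 19), (25, 3, 23), (30, 14, 13), (30, 14, 27), (34, 14, 13), (34, 14, 27), (9, 3, 19), (9, 3, 23)}

Joining U and Q on A, C yields {(14, 35, 2, 30, a, 13), (14, 35, 2, 30, a, 27), (14, 35, 2, 30, s, 3), (14, 35, 3, 23, a, 13), (14, 35, 3, 23, a, 27), (14, 35, 3, 23, s, 3), (14, 35, 35, 34, a, 13), (14, 35, 35, 34, a, 27), (14, 35, 35, 34, s, 3), (14, 35, 7, 14, a, 13), (14, 35, 7, 14, a, 27), (14, 35, 7, 14, s, 3), (3, 17, 1, 9, n, 19), (3, 17, 1, 9, n, 23), (3, 17, 22, 25, n, 19), (3, 17, 22, 25, n, 23)}.
σ[D ≥ 13]: keep tuples satisfying D ≥ 13 → {(14, 35, 2, 30, a, 13), (14, 35, 2, 30, a, 27), (14, 35, 3, 23, a, 13), (14, 35, 3, 23, a, 27), (14, 35, 35, 34, a, 13), (14, 35, 35, 34, a, 27), (14, 35, 7, 14, a, 13), (14, 35, 7, 14, a, 27), (3, 17, 1, 9, n, 19), (3, 17, 1, 9, n, 23), (3, 17, 22, 25, n, 19), (3, 17, 22, 25, n, 23)}
π[G, A, D]: project onto (G, A, D) → {(14, 14, 13), (14, 14, 27), (23, 14, 13), (23, 14, 27), (25, 3, 19), (25, 3, 23), (30, 14, 13), (30, 14, 27), (34, 14, 13), (34, 14, 27), (9, 3, 19), (9, 3, 23)}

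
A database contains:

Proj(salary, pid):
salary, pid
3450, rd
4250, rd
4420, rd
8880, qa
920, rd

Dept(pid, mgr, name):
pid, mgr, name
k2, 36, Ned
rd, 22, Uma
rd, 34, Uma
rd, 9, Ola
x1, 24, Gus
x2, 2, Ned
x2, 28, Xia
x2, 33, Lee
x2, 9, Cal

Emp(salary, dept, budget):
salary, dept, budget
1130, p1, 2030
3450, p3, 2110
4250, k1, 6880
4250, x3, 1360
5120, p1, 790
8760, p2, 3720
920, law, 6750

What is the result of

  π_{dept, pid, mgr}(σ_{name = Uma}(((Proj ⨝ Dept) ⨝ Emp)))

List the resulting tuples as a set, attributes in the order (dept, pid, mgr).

{(k1, rd, 22), (k1, rd, 34), (law, rd, 22), (law, rd, 34), (p3, rd, 22), (p3, rd, 34), (x3, rd, 22), (x3, rd, 34)}

Proj ⋈ Dept (natural join on pid): {(3450, rd, 22, Uma), (3450, rd, 34, Uma), (3450, rd, 9, Ola), (4250, rd, 22, Uma), (4250, rd, 34, Uma), (4250, rd, 9, Ola), (4420, rd, 22, Uma), (4420, rd, 34, Uma), (4420, rd, 9, Ola), (920, rd, 22, Uma), (920, rd, 34, Uma), (920, rd, 9, Ola)}
(Proj ⨝ Dept) ⋈ Emp (natural join on salary): {(3450, rd, 22, Uma, p3, 2110), (3450, rd, 34, Uma, p3, 2110), (3450, rd, 9, Ola, p3, 2110), (4250, rd, 22, Uma, k1, 6880), (4250, rd, 22, Uma, x3, 1360), (4250, rd, 34, Uma, k1, 6880), (4250, rd, 34, Uma, x3, 1360), (4250, rd, 9, Ola, k1, 6880), (4250, rd, 9, Ola, x3, 1360), (920, rd, 22, Uma, law, 6750), (920, rd, 34, Uma, law, 6750), (920, rd, 9, Ola, law, 6750)}
σ[name = Uma]: keep tuples satisfying name = Uma → {(3450, rd, 22, Uma, p3, 2110), (3450, rd, 34, Uma, p3, 2110), (4250, rd, 22, Uma, k1, 6880), (4250, rd, 22, Uma, x3, 1360), (4250, rd, 34, Uma, k1, 6880), (4250, rd, 34, Uma, x3, 1360), (920, rd, 22, Uma, law, 6750), (920, rd, 34, Uma, law, 6750)}
π_{dept, pid, mgr} gives {(k1, rd, 22), (k1, rd, 34), (law, rd, 22), (law, rd, 34), (p3, rd, 22), (p3, rd, 34), (x3, rd, 22), (x3, rd, 34)}.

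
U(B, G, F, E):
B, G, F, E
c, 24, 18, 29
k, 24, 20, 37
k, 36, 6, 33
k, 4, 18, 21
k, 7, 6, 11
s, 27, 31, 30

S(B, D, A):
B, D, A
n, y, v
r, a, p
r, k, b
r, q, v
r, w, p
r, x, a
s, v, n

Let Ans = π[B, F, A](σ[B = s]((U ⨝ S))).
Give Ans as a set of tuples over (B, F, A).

{(s, 31, n)}

U ⋈ S (natural join on B): {(s, 27, 31, 30, v, n)}
Filtering on B = s leaves {(s, 27, 31, 30, v, n)}.
π_{B, F, A} gives {(s, 31, n)}.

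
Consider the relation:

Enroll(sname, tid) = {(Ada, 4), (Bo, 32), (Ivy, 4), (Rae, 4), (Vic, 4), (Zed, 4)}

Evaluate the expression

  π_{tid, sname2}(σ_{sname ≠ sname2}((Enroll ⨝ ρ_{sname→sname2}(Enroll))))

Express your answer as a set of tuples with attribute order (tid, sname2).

ρ[sname→sname2]: schema becomes (sname2, tid); tuples unchanged.
Natural join on tid: {(Ada, 4, Ada), (Ada, 4, Ivy), (Ada, 4, Rae), (Ada, 4, Vic), (Ada, 4, Zed), (Bo, 32, Bo), (Ivy, 4, Ada), (Ivy, 4, Ivy), (Ivy, 4, Rae), (Ivy, 4, Vic), (Ivy, 4, Zed), (Rae, 4, Ada), (Rae, 4, Ivy), (Rae, 4, Rae), (Rae, 4, Vic), (Rae, 4, Zed), (Vic, 4, Ada), (Vic, 4, Ivy), (Vic, 4, Rae), (Vic, 4, Vic), (Vic, 4, Zed), (Zed, 4, Ada), (Zed, 4, Ivy), (Zed, 4, Rae), (Zed, 4, Vic), (Zed, 4, Zed)}
σ[sname ≠ sname2]: keep tuples satisfying sname ≠ sname2 → {(Ada, 4, Ivy), (Ada, 4, Rae), (Ada, 4, Vic), (Ada, 4, Zed), (Ivy, 4, Ada), (Ivy, 4, Rae), (Ivy, 4, Vic), (Ivy, 4, Zed), (Rae, 4, Ada), (Rae, 4, Ivy), (Rae, 4, Vic), (Rae, 4, Zed), (Vic, 4, Ada), (Vic, 4, Ivy), (Vic, 4, Rae), (Vic, 4, Zed), (Zed, 4, Ada), (Zed, 4, Ivy), (Zed, 4, Rae), (Zed, 4, Vic)}
π[tid, sname2]: project onto (tid, sname2) (15 duplicate(s) eliminated) → {(4, Ada), (4, Ivy), (4, Rae), (4, Vic), (4, Zed)}

{(4, Ada), (4, Ivy), (4, Rae), (4, Vic), (4, Zed)}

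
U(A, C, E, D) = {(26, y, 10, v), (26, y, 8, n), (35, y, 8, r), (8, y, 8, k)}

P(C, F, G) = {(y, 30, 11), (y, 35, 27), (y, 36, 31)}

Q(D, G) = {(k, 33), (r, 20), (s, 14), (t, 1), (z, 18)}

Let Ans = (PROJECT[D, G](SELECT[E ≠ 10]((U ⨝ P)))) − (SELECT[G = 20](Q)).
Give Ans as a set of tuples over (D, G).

Natural join on C: {(26, y, 10, v, 30, 11), (26, y, 10, v, 35, 27), (26, y, 10, v, 36, 31), (26, y, 8, n, 30, 11), (26, y, 8, n, 35, 27), (26, y, 8, n, 36, 31), (35, y, 8, r, 30, 11), (35, y, 8, r, 35, 27), (35, y, 8, r, 36, 31), (8, y, 8, k, 30, 11), (8, y, 8, k, 35, 27), (8, y, 8, k, 36, 31)}
Filtering on E ≠ 10 leaves {(26, y, 8, n, 30, 11), (26, y, 8, n, 35, 27), (26, y, 8, n, 36, 31), (35, y, 8, r, 30, 11), (35, y, 8, r, 35, 27), (35, y, 8, r, 36, 31), (8, y, 8, k, 30, 11), (8, y, 8, k, 35, 27), (8, y, 8, k, 36, 31)}.
π[D, G]: project onto (D, G) → {(k, 11), (k, 27), (k, 31), (n, 11), (n, 27), (n, 31), (r, 11), (r, 27), (r, 31)}
Filtering on G = 20 leaves {(r, 20)}.
Taking the difference: {(k, 11), (k, 27), (k, 31), (n, 11), (n, 27), (n, 31), (r, 11), (r, 27), (r, 31)}

{(k, 11), (k, 27), (k, 31), (n, 11), (n, 27), (n, 31), (r, 11), (r, 27), (r, 31)}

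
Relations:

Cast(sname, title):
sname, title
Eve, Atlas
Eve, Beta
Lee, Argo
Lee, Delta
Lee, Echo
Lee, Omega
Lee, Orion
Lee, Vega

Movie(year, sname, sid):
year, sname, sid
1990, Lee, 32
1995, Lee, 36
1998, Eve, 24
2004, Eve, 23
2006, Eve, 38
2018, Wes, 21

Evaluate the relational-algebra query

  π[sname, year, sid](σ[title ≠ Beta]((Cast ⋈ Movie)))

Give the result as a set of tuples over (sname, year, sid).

{(Eve, 1998, 24), (Eve, 2004, 23), (Eve, 2006, 38), (Lee, 1990, 32), (Lee, 1995, 36)}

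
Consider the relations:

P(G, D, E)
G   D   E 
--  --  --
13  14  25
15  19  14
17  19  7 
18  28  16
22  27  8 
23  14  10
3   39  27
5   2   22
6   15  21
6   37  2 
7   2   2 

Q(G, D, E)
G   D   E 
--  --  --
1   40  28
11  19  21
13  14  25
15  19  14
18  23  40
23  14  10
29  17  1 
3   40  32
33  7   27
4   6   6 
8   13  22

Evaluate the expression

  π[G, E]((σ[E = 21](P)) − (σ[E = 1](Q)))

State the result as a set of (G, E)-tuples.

{(6, 21)}

σ[E = 21]: keep tuples satisfying E = 21 → {(6, 15, 21)}
σ[E = 1]: keep tuples satisfying E = 1 → {(29, 17, 1)}
Set difference of the two operands is {(6, 15, 21)}.
π[G, E]: project onto (G, E) → {(6, 21)}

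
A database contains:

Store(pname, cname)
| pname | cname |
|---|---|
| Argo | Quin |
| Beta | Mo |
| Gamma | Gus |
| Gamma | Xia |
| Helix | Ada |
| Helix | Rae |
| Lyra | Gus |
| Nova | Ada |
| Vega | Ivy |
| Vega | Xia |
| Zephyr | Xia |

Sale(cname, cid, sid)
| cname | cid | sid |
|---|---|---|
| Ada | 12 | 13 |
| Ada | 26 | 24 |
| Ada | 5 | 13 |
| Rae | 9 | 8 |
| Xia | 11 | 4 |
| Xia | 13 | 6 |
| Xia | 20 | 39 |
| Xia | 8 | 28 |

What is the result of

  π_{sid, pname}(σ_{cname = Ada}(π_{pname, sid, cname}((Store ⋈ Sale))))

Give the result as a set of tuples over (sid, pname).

{(13, Helix), (13, Nova), (24, Helix), (24, Nova)}

Store ⋈ Sale (natural join on cname): {(Gamma, Xia, 11, 4), (Gamma, Xia, 13, 6), (Gamma, Xia, 20, 39), (Gamma, Xia, 8, 28), (Helix, Ada, 12, 13), (Helix, Ada, 26, 24), (Helix, Ada, 5, 13), (Helix, Rae, 9, 8), (Nova, Ada, 12, 13), (Nova, Ada, 26, 24), (Nova, Ada, 5, 13), (Vega, Xia, 11, 4), (Vega, Xia, 13, 6), (Vega, Xia, 20, 39), (Vega, Xia, 8, 28), (Zephyr, Xia, 11, 4), (Zephyr, Xia, 13, 6), (Zephyr, Xia, 20, 39), (Zephyr, Xia, 8, 28)}
π[pname, sid, cname]: project onto (pname, sid, cname) (2 duplicate(s) eliminated) → {(Gamma, 28, Xia), (Gamma, 39, Xia), (Gamma, 4, Xia), (Gamma, 6, Xia), (Helix, 13, Ada), (Helix, 24, Ada), (Helix, 8, Rae), (Nova, 13, Ada), (Nova, 24, Ada), (Vega, 28, Xia), (Vega, 39, Xia), (Vega, 4, Xia), (Vega, 6, Xia), (Zephyr, 28, Xia), (Zephyr, 39, Xia), (Zephyr, 4, Xia), (Zephyr, 6, Xia)}
Selection cname = Ada: {(Helix, 13, Ada), (Helix, 24, Ada), (Nova, 13, Ada), (Nova, 24, Ada)}
π[sid, pname]: project onto (sid, pname) → {(13, Helix), (13, Nova), (24, Helix), (24, Nova)}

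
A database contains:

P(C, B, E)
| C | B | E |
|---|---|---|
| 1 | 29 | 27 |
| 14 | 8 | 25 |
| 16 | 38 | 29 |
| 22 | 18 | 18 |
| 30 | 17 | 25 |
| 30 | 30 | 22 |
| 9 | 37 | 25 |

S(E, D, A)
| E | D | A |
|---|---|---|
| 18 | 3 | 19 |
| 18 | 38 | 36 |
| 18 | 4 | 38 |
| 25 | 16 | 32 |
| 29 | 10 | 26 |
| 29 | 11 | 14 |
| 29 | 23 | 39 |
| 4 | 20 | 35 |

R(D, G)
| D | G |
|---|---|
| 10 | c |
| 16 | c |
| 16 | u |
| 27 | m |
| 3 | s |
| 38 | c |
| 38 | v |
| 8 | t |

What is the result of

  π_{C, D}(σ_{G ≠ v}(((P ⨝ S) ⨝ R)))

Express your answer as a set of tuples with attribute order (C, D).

P ⋈ S (natural join on E): {(14, 8, 25, 16, 32), (16, 38, 29, 10, 26), (16, 38, 29, 11, 14), (16, 38, 29, 23, 39), (22, 18, 18, 3, 19), (22, 18, 18, 38, 36), (22, 18, 18, 4, 38), (30, 17, 25, 16, 32), (9, 37, 25, 16, 32)}
(P ⨝ S) ⋈ R (natural join on D): {(14, 8, 25, 16, 32, c), (14, 8, 25, 16, 32, u), (16, 38, 29, 10, 26, c), (22, 18, 18, 3, 19, s), (22, 18, 18, 38, 36, c), (22, 18, 18, 38, 36, v), (30, 17, 25, 16, 32, c), (30, 17, 25, 16, 32, u), (9, 37, 25, 16, 32, c), (9, 37, 25, 16, 32, u)}
Apply σ_{G ≠ v}; surviving tuples: {(14, 8, 25, 16, 32, c), (14, 8, 25, 16, 32, u), (16, 38, 29, 10, 26, c), (22, 18, 18, 3, 19, s), (22, 18, 18, 38, 36, c), (30, 17, 25, 16, 32, c), (30, 17, 25, 16, 32, u), (9, 37, 25, 16, 32, c), (9, 37, 25, 16, 32, u)}
Projecting to C, D (3 duplicate(s) eliminated): {(14, 16), (16, 10), (22, 3), (22, 38), (30, 16), (9, 16)}

{(14, 16), (16, 10), (22, 3), (22, 38), (30, 16), (9, 16)}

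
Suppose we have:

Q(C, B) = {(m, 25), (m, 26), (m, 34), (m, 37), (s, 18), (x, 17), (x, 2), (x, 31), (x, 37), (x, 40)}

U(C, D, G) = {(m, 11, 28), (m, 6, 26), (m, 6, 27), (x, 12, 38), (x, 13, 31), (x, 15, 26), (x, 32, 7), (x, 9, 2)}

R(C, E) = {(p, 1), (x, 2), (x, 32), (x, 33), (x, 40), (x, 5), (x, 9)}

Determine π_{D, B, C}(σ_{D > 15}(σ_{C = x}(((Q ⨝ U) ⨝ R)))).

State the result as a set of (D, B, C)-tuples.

{(32, 17, x), (32, 2, x), (32, 31, x), (32, 37, x), (32, 40, x)}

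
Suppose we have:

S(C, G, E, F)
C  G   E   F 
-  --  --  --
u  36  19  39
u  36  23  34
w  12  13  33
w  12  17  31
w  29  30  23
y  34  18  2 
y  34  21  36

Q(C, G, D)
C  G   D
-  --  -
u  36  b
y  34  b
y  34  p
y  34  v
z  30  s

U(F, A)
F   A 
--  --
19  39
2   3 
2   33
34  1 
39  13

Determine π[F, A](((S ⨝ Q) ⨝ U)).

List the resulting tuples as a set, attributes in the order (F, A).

Joining S and Q on C, G yields {(u, 36, 19, 39, b), (u, 36, 23, 34, b), (y, 34, 18, 2, b), (y, 34, 18, 2, p), (y, 34, 18, 2, v), (y, 34, 21, 36, b), (y, 34, 21, 36, p), (y, 34, 21, 36, v)}.
Joining (S ⨝ Q) and U on F yields {(u, 36, 19, 39, b, 13), (u, 36, 23, 34, b, 1), (y, 34, 18, 2, b, 3), (y, 34, 18, 2, b, 33), (y, 34, 18, 2, p, 3), (y, 34, 18, 2, p, 33), (y, 34, 18, 2, v, 3), (y, 34, 18, 2, v, 33)}.
Keep only column(s) F, A (4 duplicate(s) eliminated): {(2, 3), (2, 33), (34, 1), (39, 13)}

{(2, 3), (2, 33), (34, 1), (39, 13)}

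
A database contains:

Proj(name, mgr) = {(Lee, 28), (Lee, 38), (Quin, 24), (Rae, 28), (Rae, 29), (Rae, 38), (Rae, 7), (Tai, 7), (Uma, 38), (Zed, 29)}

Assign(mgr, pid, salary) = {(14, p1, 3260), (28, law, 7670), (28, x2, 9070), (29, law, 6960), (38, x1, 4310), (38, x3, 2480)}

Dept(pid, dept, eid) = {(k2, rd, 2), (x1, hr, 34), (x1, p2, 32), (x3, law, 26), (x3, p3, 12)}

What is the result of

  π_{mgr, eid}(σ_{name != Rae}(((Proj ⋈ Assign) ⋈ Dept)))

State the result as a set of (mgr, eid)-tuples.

{(38, 12), (38, 26), (38, 32), (38, 34)}

Natural join on mgr: {(Lee, 28, law, 7670), (Lee, 28, x2, 9070), (Lee, 38, x1, 4310), (Lee, 38, x3, 2480), (Rae, 28, law, 7670), (Rae, 28, x2, 9070), (Rae, 29, law, 6960), (Rae, 38, x1, 4310), (Rae, 38, x3, 2480), (Uma, 38, x1, 4310), (Uma, 38, x3, 2480), (Zed, 29, law, 6960)}
Natural join on pid: {(Lee, 38, x1, 4310, hr, 34), (Lee, 38, x1, 4310, p2, 32), (Lee, 38, x3, 2480, law, 26), (Lee, 38, x3, 2480, p3, 12), (Rae, 38, x1, 4310, hr, 34), (Rae, 38, x1, 4310, p2, 32), (Rae, 38, x3, 2480, law, 26), (Rae, 38, x3, 2480, p3, 12), (Uma, 38, x1, 4310, hr, 34), (Uma, 38, x1, 4310, p2, 32), (Uma, 38, x3, 2480, law, 26), (Uma, 38, x3, 2480, p3, 12)}
σ[name != Rae]: keep tuples satisfying name != Rae → {(Lee, 38, x1, 4310, hr, 34), (Lee, 38, x1, 4310, p2, 32), (Lee, 38, x3, 2480, law, 26), (Lee, 38, x3, 2480, p3, 12), (Uma, 38, x1, 4310, hr, 34), (Uma, 38, x1, 4310, p2, 32), (Uma, 38, x3, 2480, law, 26), (Uma, 38, x3, 2480, p3, 12)}
π[mgr, eid]: project onto (mgr, eid) (4 duplicate(s) eliminated) → {(38, 12), (38, 26), (38, 32), (38, 34)}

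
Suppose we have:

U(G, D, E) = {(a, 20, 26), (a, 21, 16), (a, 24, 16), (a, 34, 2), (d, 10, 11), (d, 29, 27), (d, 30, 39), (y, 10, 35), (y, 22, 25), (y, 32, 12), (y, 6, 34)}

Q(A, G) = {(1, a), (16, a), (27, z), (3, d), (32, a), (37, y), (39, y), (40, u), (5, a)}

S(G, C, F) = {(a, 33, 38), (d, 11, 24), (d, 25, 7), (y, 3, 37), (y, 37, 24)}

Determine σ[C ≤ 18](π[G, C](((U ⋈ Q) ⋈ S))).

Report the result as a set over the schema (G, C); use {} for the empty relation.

Joining U and Q on G yields {(a, 20, 26, 1), (a, 20, 26, 16), (a, 20, 26, 32), (a, 20, 26, 5), (a, 21, 16, 1), (a, 21, 16, 16), (a, 21, 16, 32), (a, 21, 16, 5), (a, 24, 16, 1), (a, 24, 16, 16), (a, 24, 16, 32), (a, 24, 16, 5), (a, 34, 2, 1), (a, 34, 2, 16), (a, 34, 2, 32), (a, 34, 2, 5), (d, 10, 11, 3), (d, 29, 27, 3), (d, 30, 39, 3), (y, 10, 35, 37), (y, 10, 35, 39), (y, 22, 25, 37), (y, 22, 25, 39), (y, 32, 12, 37), (y, 32, 12, 39), (y, 6, 34, 37), (y, 6, 34, 39)}.
Joining (U ⋈ Q) and S on G yields {(a, 20, 26, 1, 33, 38), (a, 20, 26, 16, 33, 38), (a, 20, 26, 32, 33, 38), (a, 20, 26, 5, 33, 38), (a, 21, 16, 1, 33, 38), (a, 21, 16, 16, 33, 38), (a, 21, 16, 32, 33, 38), (a, 21, 16, 5, 33, 38), (a, 24, 16, 1, 33, 38), (a, 24, 16, 16, 33, 38), (a, 24, 16, 32, 33, 38), (a, 24, 16, 5, 33, 38), (a, 34, 2, 1, 33, 38), (a, 34, 2, 16, 33, 38), (a, 34, 2, 32, 33, 38), (a, 34, 2, 5, 33, 38), (d, 10, 11, 3, 11, 24), (d, 10, 11, 3, 25, 7), (d, 29, 27, 3, 11, 24), (d, 29, 27, 3, 25, 7), (d, 30, 39, 3, 11, 24), (d, 30, 39, 3, 25, 7), (y, 10, 35, 37, 3, 37), (y, 10, 35, 37, 37, 24), (y, 10, 35, 39, 3, 37), (y, 10, 35, 39, 37, 24), (y, 22, 25, 37, 3, 37), (y, 22, 25, 37, 37, 24), (y, 22, 25, 39, 3, 37), (y, 22, 25, 39, 37, 24), (y, 32, 12, 37, 3, 37), (y, 32, 12, 37, 37, 24), (y, 32, 12, 39, 3, 37), (y, 32, 12, 39, 37, 24), (y, 6, 34, 37, 3, 37), (y, 6, 34, 37, 37, 24), (y, 6, 34, 39, 3, 37), (y, 6, 34, 39, 37, 24)}.
π[G, C]: project onto (G, C) (33 duplicate(s) eliminated) → {(a, 33), (d, 11), (d, 25), (y, 3), (y, 37)}
Filtering on C ≤ 18 leaves {(d, 11), (y, 3)}.

{(d, 11), (y, 3)}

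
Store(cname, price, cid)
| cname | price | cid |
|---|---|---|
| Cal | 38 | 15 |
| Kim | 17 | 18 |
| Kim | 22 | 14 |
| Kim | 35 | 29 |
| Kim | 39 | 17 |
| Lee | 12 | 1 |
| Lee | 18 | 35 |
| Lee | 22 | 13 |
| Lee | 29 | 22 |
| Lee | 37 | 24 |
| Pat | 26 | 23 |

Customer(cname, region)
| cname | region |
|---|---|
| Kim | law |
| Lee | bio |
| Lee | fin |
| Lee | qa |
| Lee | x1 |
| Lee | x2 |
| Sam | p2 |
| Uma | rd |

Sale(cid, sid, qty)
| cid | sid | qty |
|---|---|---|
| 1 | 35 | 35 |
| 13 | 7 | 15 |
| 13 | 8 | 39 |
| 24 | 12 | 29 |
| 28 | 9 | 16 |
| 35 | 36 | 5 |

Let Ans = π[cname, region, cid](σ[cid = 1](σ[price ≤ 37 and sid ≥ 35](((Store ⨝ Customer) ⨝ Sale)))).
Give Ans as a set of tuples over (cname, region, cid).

Joining Store and Customer on cname yields {(Kim, 17, 18, law), (Kim, 22, 14, law), (Kim, 35, 29, law), (Kim, 39, 17, law), (Lee, 12, 1, bio), (Lee, 12, 1, fin), (Lee, 12, 1, qa), (Lee, 12, 1, x1), (Lee, 12, 1, x2), (Lee, 18, 35, bio), (Lee, 18, 35, fin), (Lee, 18, 35, qa), (Lee, 18, 35, x1), (Lee, 18, 35, x2), (Lee, 22, 13, bio), (Lee, 22, 13, fin), (Lee, 22, 13, qa), (Lee, 22, 13, x1), (Lee, 22, 13, x2), (Lee, 29, 22, bio), (Lee, 29, 22, fin), (Lee, 29, 22, qa), (Lee, 29, 22, x1), (Lee, 29, 22, x2), (Lee, 37, 24, bio), (Lee, 37, 24, fin), (Lee, 37, 24, qa), (Lee, 37, 24, x1), (Lee, 37, 24, x2)}.
Joining (Store ⨝ Customer) and Sale on cid yields {(Lee, 12, 1, bio, 35, 35), (Lee, 12, 1, fin, 35, 35), (Lee, 12, 1, qa, 35, 35), (Lee, 12, 1, x1, 35, 35), (Lee, 12, 1, x2, 35, 35), (Lee, 18, 35, bio, 36, 5), (Lee, 18, 35, fin, 36, 5), (Lee, 18, 35, qa, 36, 5), (Lee, 18, 35, x1, 36, 5), (Lee, 18, 35, x2, 36, 5), (Lee, 22, 13, bio, 7, 15), (Lee, 22, 13, bio, 8, 39), (Lee, 22, 13, fin, 7, 15), (Lee, 22, 13, fin, 8, 39), (Lee, 22, 13, qa, 7, 15), (Lee, 22, 13, qa, 8, 39), (Lee, 22, 13, x1, 7, 15), (Lee, 22, 13, x1, 8, 39), (Lee, 22, 13, x2, 7, 15), (Lee, 22, 13, x2, 8, 39), (Lee, 37, 24, bio, 12, 29), (Lee, 37, 24, fin, 12, 29), (Lee, 37, 24, qa, 12, 29), (Lee, 37, 24, x1, 12, 29), (Lee, 37, 24, x2, 12, 29)}.
σ[price ≤ 37 and sid ≥ 35]: keep tuples satisfying price ≤ 37 and sid ≥ 35 → {(Lee, 12, 1, bio, 35, 35), (Lee, 12, 1, fin, 35, 35), (Lee, 12, 1, qa, 35, 35), (Lee, 12, 1, x1, 35, 35), (Lee, 12, 1, x2, 35, 35), (Lee, 18, 35, bio, 36, 5), (Lee, 18, 35, fin, 36, 5), (Lee, 18, 35, qa, 36, 5), (Lee, 18, 35, x1, 36, 5), (Lee, 18, 35, x2, 36, 5)}
σ[cid = 1]: keep tuples satisfying cid = 1 → {(Lee, 12, 1, bio, 35, 35), (Lee, 12, 1, fin, 35, 35), (Lee, 12, 1, qa, 35, 35), (Lee, 12, 1, x1, 35, 35), (Lee, 12, 1, x2, 35, 35)}
π_{cname, region, cid} gives {(Lee, bio, 1), (Lee, fin, 1), (Lee, qa, 1), (Lee, x1, 1), (Lee, x2, 1)}.

{(Lee, bio, 1), (Lee, fin, 1), (Lee, qa, 1), (Lee, x1, 1), (Lee, x2, 1)}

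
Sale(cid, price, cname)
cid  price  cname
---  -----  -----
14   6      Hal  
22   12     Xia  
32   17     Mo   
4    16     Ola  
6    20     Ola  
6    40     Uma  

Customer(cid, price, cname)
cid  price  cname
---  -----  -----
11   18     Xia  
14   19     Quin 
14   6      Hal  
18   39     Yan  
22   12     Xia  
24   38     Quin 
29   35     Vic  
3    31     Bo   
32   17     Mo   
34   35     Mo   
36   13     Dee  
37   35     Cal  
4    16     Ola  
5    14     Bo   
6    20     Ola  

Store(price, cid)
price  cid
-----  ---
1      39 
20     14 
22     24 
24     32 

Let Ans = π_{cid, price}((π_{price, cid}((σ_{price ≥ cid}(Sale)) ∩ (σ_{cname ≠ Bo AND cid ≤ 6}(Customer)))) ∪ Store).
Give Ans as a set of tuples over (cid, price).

{(14, 20), (24, 22), (32, 24), (39, 1), (4, 16), (6, 20)}

σ[price ≥ cid]: keep tuples satisfying price ≥ cid → {(4, 16, Ola), (6, 20, Ola), (6, 40, Uma)}
σ[cname ≠ Bo AND cid ≤ 6]: keep tuples satisfying cname ≠ Bo AND cid ≤ 6 → {(4, 16, Ola), (6, 20, Ola)}
Taking the intersection: {(4, 16, Ola), (6, 20, Ola)}
π[price, cid]: project onto (price, cid) → {(16, 4), (20, 6)}
Taking the union: {(1, 39), (16, 4), (20, 14), (20, 6), (22, 24), (24, 32)}
π[cid, price]: project onto (cid, price) → {(14, 20), (24, 22), (32, 24), (39, 1), (4, 16), (6, 20)}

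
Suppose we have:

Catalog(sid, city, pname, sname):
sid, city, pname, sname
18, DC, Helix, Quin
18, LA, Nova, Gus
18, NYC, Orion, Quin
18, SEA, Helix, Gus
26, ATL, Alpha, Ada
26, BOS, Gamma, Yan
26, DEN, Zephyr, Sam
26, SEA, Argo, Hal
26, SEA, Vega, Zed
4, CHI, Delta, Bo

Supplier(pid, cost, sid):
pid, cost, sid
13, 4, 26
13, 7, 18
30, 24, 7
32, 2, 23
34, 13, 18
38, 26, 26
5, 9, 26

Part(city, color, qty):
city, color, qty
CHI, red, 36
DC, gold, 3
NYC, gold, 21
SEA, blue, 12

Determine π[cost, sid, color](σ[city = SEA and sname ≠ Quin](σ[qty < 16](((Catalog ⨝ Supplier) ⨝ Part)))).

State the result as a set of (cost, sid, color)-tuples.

{(13, 18, blue), (26, 26, blue), (4, 26, blue), (7, 18, blue), (9, 26, blue)}

Natural join on sid: {(18, DC, Helix, Quin, 13, 7), (18, DC, Helix, Quin, 34, 13), (18, LA, Nova, Gus, 13, 7), (18, LA, Nova, Gus, 34, 13), (18, NYC, Orion, Quin, 13, 7), (18, NYC, Orion, Quin, 34, 13), (18, SEA, Helix, Gus, 13, 7), (18, SEA, Helix, Gus, 34, 13), (26, ATL, Alpha, Ada, 13, 4), (26, ATL, Alpha, Ada, 38, 26), (26, ATL, Alpha, Ada, 5, 9), (26, BOS, Gamma, Yan, 13, 4), (26, BOS, Gamma, Yan, 38, 26), (26, BOS, Gamma, Yan, 5, 9), (26, DEN, Zephyr, Sam, 13, 4), (26, DEN, Zephyr, Sam, 38, 26), (26, DEN, Zephyr, Sam, 5, 9), (26, SEA, Argo, Hal, 13, 4), (26, SEA, Argo, Hal, 38, 26), (26, SEA, Argo, Hal, 5, 9), (26, SEA, Vega, Zed, 13, 4), (26, SEA, Vega, Zed, 38, 26), (26, SEA, Vega, Zed, 5, 9)}
Natural join on city: {(18, DC, Helix, Quin, 13, 7, gold, 3), (18, DC, Helix, Quin, 34, 13, gold, 3), (18, NYC, Orion, Quin, 13, 7, gold, 21), (18, NYC, Orion, Quin, 34, 13, gold, 21), (18, SEA, Helix, Gus, 13, 7, blue, 12), (18, SEA, Helix, Gus, 34, 13, blue, 12), (26, SEA, Argo, Hal, 13, 4, blue, 12), (26, SEA, Argo, Hal, 38, 26, blue, 12), (26, SEA, Argo, Hal, 5, 9, blue, 12), (26, SEA, Vega, Zed, 13, 4, blue, 12), (26, SEA, Vega, Zed, 38, 26, blue, 12), (26, SEA, Vega, Zed, 5, 9, blue, 12)}
Selection qty < 16: {(18, DC, Helix, Quin, 13, 7, gold, 3), (18, DC, Helix, Quin, 34, 13, gold, 3), (18, SEA, Helix, Gus, 13, 7, blue, 12), (18, SEA, Helix, Gus, 34, 13, blue, 12), (26, SEA, Argo, Hal, 13, 4, blue, 12), (26, SEA, Argo, Hal, 38, 26, blue, 12), (26, SEA, Argo, Hal, 5, 9, blue, 12), (26, SEA, Vega, Zed, 13, 4, blue, 12), (26, SEA, Vega, Zed, 38, 26, blue, 12), (26, SEA, Vega, Zed, 5, 9, blue, 12)}
Selection city = SEA and sname ≠ Quin: {(18, SEA, Helix, Gus, 13, 7, blue, 12), (18, SEA, Helix, Gus, 34, 13, blue, 12), (26, SEA, Argo, Hal, 13, 4, blue, 12), (26, SEA, Argo, Hal, 38, 26, blue, 12), (26, SEA, Argo, Hal, 5, 9, blue, 12), (26, SEA, Vega, Zed, 13, 4, blue, 12), (26, SEA, Vega, Zed, 38, 26, blue, 12), (26, SEA, Vega, Zed, 5, 9, blue, 12)}
π[cost, sid, color]: project onto (cost, sid, color) (3 duplicate(s) eliminated) → {(13, 18, blue), (26, 26, blue), (4, 26, blue), (7, 18, blue), (9, 26, blue)}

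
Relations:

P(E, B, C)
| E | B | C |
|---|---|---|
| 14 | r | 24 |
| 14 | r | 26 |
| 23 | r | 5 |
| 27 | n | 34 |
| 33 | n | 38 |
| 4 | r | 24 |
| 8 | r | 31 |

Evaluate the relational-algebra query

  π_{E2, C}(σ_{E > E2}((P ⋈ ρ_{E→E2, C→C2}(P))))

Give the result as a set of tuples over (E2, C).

{(14, 5), (27, 38), (4, 24), (4, 26), (4, 31), (4, 5), (8, 24), (8, 26), (8, 5)}

ρ[E→E2, C→C2]: schema becomes (E2, B, C2); tuples unchanged.
P ⋈ ρ_{E→E2, C→C2}(P) (natural join on B): {(14, r, 24, 14, 24), (14, r, 24, 14, 26), (14, r, 24, 23, 5), (14, r, 24, 4, 24), (14, r, 24, 8, 31), (14, r, 26, 14, 24), (14, r, 26, 14, 26), (14, r, 26, 23, 5), (14, r, 26, 4, 24), (14, r, 26, 8, 31), (23, r, 5, 14, 24), (23, r, 5, 14, 26), (23, r, 5, 23, 5), (23, r, 5, 4, 24), (23, r, 5, 8, 31), (27, n, 34, 27, 34), (27, n, 34, 33, 38), (33, n, 38, 27, 34), (33, n, 38, 33, 38), (4, r, 24, 14, 24), (4, r, 24, 14, 26), (4, r, 24, 23, 5), (4, r, 24, 4, 24), (4, r, 24, 8, 31), (8, r, 31, 14, 24), (8, r, 31, 14, 26), (8, r, 31, 23, 5), (8, r, 31, 4, 24), (8, r, 31, 8, 31)}
σ[E > E2]: keep tuples satisfying E > E2 → {(14, r, 24, 4, 24), (14, r, 24, 8, 31), (14, r, 26, 4, 24), (14, r, 26, 8, 31), (23, r, 5, 14, 24), (23, r, 5, 14, 26), (23, r, 5, 4, 24), (23, r, 5, 8, 31), (33, n, 38, 27, 34), (8, r, 31, 4, 24)}
Projecting to E2, C (1 duplicate(s) eliminated): {(14, 5), (27, 38), (4, 24), (4, 26), (4, 31), (4, 5), (8, 24), (8, 26), (8, 5)}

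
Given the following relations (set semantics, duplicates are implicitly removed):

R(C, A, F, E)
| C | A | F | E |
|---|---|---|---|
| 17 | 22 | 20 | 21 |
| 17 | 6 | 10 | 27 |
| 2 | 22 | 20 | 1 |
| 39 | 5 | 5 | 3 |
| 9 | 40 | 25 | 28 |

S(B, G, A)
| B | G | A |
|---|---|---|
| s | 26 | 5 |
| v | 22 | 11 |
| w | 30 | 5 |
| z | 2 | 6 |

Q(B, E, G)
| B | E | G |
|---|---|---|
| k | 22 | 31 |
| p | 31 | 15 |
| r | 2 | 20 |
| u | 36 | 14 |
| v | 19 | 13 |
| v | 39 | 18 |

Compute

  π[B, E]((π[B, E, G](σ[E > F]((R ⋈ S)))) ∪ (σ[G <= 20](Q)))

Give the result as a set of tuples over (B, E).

R ⋈ S (natural join on A): {(17, 6, 10, 27, z, 2), (39, 5, 5, 3, s, 26), (39, 5, 5, 3, w, 30)}
Apply σ_{E > F}; surviving tuples: {(17, 6, 10, 27, z, 2)}
Projecting to B, E, G: {(z, 27, 2)}
Apply σ_{G <= 20}; surviving tuples: {(p, 31, 15), (r, 2, 20), (u, 36, 14), (v, 19, 13), (v, 39, 18)}
Set union of the two operands is {(p, 31, 15), (r, 2, 20), (u, 36, 14), (v, 19, 13), (v, 39, 18), (z, 27, 2)}.
Projecting to B, E: {(p, 31), (r, 2), (u, 36), (v, 19), (v, 39), (z, 27)}

{(p, 31), (r, 2), (u, 36), (v, 19), (v, 39), (z, 27)}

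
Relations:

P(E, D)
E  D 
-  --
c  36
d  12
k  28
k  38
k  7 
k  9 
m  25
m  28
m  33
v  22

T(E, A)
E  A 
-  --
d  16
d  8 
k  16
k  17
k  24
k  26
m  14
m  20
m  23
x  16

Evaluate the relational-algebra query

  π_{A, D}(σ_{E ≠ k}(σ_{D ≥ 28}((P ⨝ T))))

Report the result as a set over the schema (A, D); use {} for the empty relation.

{(14, 28), (14, 33), (20, 28), (20, 33), (23, 28), (23, 33)}

P ⋈ T (natural join on E): {(d, 12, 16), (d, 12, 8), (k, 28, 16), (k, 28, 17), (k, 28, 24), (k, 28, 26), (k, 38, 16), (k, 38, 17), (k, 38, 24), (k, 38, 26), (k, 7, 16), (k, 7, 17), (k, 7, 24), (k, 7, 26), (k, 9, 16), (k, 9, 17), (k, 9, 24), (k, 9, 26), (m, 25, 14), (m, 25, 20), (m, 25, 23), (m, 28, 14), (m, 28, 20), (m, 28, 23), (m, 33, 14), (m, 33, 20), (m, 33, 23)}
σ[D ≥ 28]: keep tuples satisfying D ≥ 28 → {(k, 28, 16), (k, 28, 17), (k, 28, 24), (k, 28, 26), (k, 38, 16), (k, 38, 17), (k, 38, 24), (k, 38, 26), (m, 28, 14), (m, 28, 20), (m, 28, 23), (m, 33, 14), (m, 33, 20), (m, 33, 23)}
σ[E ≠ k]: keep tuples satisfying E ≠ k → {(m, 28, 14), (m, 28, 20), (m, 28, 23), (m, 33, 14), (m, 33, 20), (m, 33, 23)}
Projecting to A, D: {(14, 28), (14, 33), (20, 28), (20, 33), (23, 28), (23, 33)}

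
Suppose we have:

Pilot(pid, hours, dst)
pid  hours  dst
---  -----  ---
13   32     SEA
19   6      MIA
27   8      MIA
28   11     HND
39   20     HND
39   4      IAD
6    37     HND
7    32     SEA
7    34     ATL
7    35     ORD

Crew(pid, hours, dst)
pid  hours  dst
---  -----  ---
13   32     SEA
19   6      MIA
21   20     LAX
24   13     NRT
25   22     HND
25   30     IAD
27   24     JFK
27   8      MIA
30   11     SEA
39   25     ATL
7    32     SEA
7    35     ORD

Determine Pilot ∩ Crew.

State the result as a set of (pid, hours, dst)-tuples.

{(13, 32, SEA), (19, 6, MIA), (27, 8, MIA), (7, 32, SEA), (7, 35, ORD)}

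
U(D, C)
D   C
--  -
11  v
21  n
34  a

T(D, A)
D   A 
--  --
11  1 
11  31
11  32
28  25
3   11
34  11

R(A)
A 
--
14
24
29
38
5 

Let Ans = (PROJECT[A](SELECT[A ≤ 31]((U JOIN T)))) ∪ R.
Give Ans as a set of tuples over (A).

{1, 11, 14, 24, 29, 31, 38, 5}

Natural join on D: {(11, v, 1), (11, v, 31), (11, v, 32), (34, a, 11)}
σ[A ≤ 31]: keep tuples satisfying A ≤ 31 → {(11, v, 1), (11, v, 31), (34, a, 11)}
Keep only column(s) A: {1, 11, 31}
Set union of the two operands is {1, 11, 14, 24, 29, 31, 38, 5}.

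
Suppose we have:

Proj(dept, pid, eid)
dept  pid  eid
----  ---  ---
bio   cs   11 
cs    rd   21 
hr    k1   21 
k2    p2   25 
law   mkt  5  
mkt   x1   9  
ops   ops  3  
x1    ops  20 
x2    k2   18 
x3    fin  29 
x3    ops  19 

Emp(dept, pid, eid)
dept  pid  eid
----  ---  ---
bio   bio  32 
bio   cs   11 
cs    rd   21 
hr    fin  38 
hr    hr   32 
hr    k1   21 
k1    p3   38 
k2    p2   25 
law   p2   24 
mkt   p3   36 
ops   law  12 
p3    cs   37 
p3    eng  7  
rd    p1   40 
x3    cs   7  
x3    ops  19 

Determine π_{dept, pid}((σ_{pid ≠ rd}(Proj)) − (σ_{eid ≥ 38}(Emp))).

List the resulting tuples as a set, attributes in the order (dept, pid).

σ[pid ≠ rd]: keep tuples satisfying pid ≠ rd → {(bio, cs, 11), (hr, k1, 21), (k2, p2, 25), (law, mkt, 5), (mkt, x1, 9), (ops, ops, 3), (x1, ops, 20), (x2, k2, 18), (x3, fin, 29), (x3, ops, 19)}
σ[eid ≥ 38]: keep tuples satisfying eid ≥ 38 → {(hr, fin, 38), (k1, p3, 38), (rd, p1, 40)}
Set difference of the two operands is {(bio, cs, 11), (hr, k1, 21), (k2, p2, 25), (law, mkt, 5), (mkt, x1, 9), (ops, ops, 3), (x1, ops, 20), (x2, k2, 18), (x3, fin, 29), (x3, ops, 19)}.
π_{dept, pid} gives {(bio, cs), (hr, k1), (k2, p2), (law, mkt), (mkt, x1), (ops, ops), (x1, ops), (x2, k2), (x3, fin), (x3, ops)}.

{(bio, cs), (hr, k1), (k2, p2), (law, mkt), (mkt, x1), (ops, ops), (x1, ops), (x2, k2), (x3, fin), (x3, ops)}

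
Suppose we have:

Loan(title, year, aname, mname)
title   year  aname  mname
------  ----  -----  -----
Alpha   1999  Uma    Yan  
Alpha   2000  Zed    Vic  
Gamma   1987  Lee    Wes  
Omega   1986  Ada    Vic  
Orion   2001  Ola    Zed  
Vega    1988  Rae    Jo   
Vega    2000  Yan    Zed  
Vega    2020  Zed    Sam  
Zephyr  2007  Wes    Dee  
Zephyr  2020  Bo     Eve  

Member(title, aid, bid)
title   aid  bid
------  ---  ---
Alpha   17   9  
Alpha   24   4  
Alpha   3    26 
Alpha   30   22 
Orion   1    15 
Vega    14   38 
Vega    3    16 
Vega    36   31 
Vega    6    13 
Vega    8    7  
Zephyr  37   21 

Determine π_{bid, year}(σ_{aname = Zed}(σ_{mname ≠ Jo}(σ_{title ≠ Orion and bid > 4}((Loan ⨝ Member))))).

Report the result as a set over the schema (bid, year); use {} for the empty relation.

{(13, 2020), (16, 2020), (22, 2000), (26, 2000), (31, 2020), (38, 2020), (7, 2020), (9, 2000)}

Natural join on title: {(Alpha, 1999, Uma, Yan, 17, 9), (Alpha, 1999, Uma, Yan, 24, 4), (Alpha, 1999, Uma, Yan, 3, 26), (Alpha, 1999, Uma, Yan, 30, 22), (Alpha, 2000, Zed, Vic, 17, 9), (Alpha, 2000, Zed, Vic, 24, 4), (Alpha, 2000, Zed, Vic, 3, 26), (Alpha, 2000, Zed, Vic, 30, 22), (Orion, 2001, Ola, Zed, 1, 15), (Vega, 1988, Rae, Jo, 14, 38), (Vega, 1988, Rae, Jo, 3, 16), (Vega, 1988, Rae, Jo, 36, 31), (Vega, 1988, Rae, Jo, 6, 13), (Vega, 1988, Rae, Jo, 8, 7), (Vega, 2000, Yan, Zed, 14, 38), (Vega, 2000, Yan, Zed, 3, 16), (Vega, 2000, Yan, Zed, 36, 31), (Vega, 2000, Yan, Zed, 6, 13), (Vega, 2000, Yan, Zed, 8, 7), (Vega, 2020, Zed, Sam, 14, 38), (Vega, 2020, Zed, Sam, 3, 16), (Vega, 2020, Zed, Sam, 36, 31), (Vega, 2020, Zed, Sam, 6, 13), (Vega, 2020, Zed, Sam, 8, 7), (Zephyr, 2007, Wes, Dee, 37, 21), (Zephyr, 2020, Bo, Eve, 37, 21)}
Selection title ≠ Orion and bid > 4: {(Alpha, 1999, Uma, Yan, 17, 9), (Alpha, 1999, Uma, Yan, 3, 26), (Alpha, 1999, Uma, Yan, 30, 22), (Alpha, 2000, Zed, Vic, 17, 9), (Alpha, 2000, Zed, Vic, 3, 26), (Alpha, 2000, Zed, Vic, 30, 22), (Vega, 1988, Rae, Jo, 14, 38), (Vega, 1988, Rae, Jo, 3, 16), (Vega, 1988, Rae, Jo, 36, 31), (Vega, 1988, Rae, Jo, 6, 13), (Vega, 1988, Rae, Jo, 8, 7), (Vega, 2000, Yan, Zed, 14, 38), (Vega, 2000, Yan, Zed, 3, 16), (Vega, 2000, Yan, Zed, 36, 31), (Vega, 2000, Yan, Zed, 6, 13), (Vega, 2000, Yan, Zed, 8, 7), (Vega, 2020, Zed, Sam, 14, 38), (Vega, 2020, Zed, Sam, 3, 16), (Vega, 2020, Zed, Sam, 36, 31), (Vega, 2020, Zed, Sam, 6, 13), (Vega, 2020, Zed, Sam, 8, 7), (Zephyr, 2007, Wes, Dee, 37, 21), (Zephyr, 2020, Bo, Eve, 37, 21)}
Selection mname ≠ Jo: {(Alpha, 1999, Uma, Yan, 17, 9), (Alpha, 1999, Uma, Yan, 3, 26), (Alpha, 1999, Uma, Yan, 30, 22), (Alpha, 2000, Zed, Vic, 17, 9), (Alpha, 2000, Zed, Vic, 3, 26), (Alpha, 2000, Zed, Vic, 30, 22), (Vega, 2000, Yan, Zed, 14, 38), (Vega, 2000, Yan, Zed, 3, 16), (Vega, 2000, Yan, Zed, 36, 31), (Vega, 2000, Yan, Zed, 6, 13), (Vega, 2000, Yan, Zed, 8, 7), (Vega, 2020, Zed, Sam, 14, 38), (Vega, 2020, Zed, Sam, 3, 16), (Vega, 2020, Zed, Sam, 36, 31), (Vega, 2020, Zed, Sam, 6, 13), (Vega, 2020, Zed, Sam, 8, 7), (Zephyr, 2007, Wes, Dee, 37, 21), (Zephyr, 2020, Bo, Eve, 37, 21)}
Selection aname = Zed: {(Alpha, 2000, Zed, Vic, 17, 9), (Alpha, 2000, Zed, Vic, 3, 26), (Alpha, 2000, Zed, Vic, 30, 22), (Vega, 2020, Zed, Sam, 14, 38), (Vega, 2020, Zed, Sam, 3, 16), (Vega, 2020, Zed, Sam, 36, 31), (Vega, 2020, Zed, Sam, 6, 13), (Vega, 2020, Zed, Sam, 8, 7)}
Keep only column(s) bid, year: {(13, 2020), (16, 2020), (22, 2000), (26, 2000), (31, 2020), (38, 2020), (7, 2020), (9, 2000)}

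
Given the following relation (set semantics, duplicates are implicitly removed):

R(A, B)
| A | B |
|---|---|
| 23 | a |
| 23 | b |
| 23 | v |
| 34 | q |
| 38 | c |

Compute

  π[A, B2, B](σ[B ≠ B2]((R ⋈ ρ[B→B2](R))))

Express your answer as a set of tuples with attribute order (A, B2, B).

ρ[B→B2]: schema becomes (A, B2); tuples unchanged.
R ⋈ ρ[B→B2](R) (natural join on A): {(23, a, a), (23, a, b), (23, a, v), (23, b, a), (23, b, b), (23, b, v), (23, v, a), (23, v, b), (23, v, v), (34, q, q), (38, c, c)}
Selection B ≠ B2: {(23, a, b), (23, a, v), (23, b, a), (23, b, v), (23, v, a), (23, v, b)}
π_{A, B2, B} gives {(23, a, b), (23, a, v), (23, b, a), (23, b, v), (23, v, a), (23, v, b)}.

{(23, a, b), (23, a, v), (23, b, a), (23, b, v), (23, v, a), (23, v, b)}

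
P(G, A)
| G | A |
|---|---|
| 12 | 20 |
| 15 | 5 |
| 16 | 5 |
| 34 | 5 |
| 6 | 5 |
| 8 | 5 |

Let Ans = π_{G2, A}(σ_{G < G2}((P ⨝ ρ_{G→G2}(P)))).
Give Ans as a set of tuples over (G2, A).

ρ[G→G2]: schema becomes (G2, A); tuples unchanged.
Natural join on A: {(12, 20, 12), (15, 5, 15), (15, 5, 16), (15, 5, 34), (15, 5, 6), (15, 5, 8), (16, 5, 15), (16, 5, 16), (16, 5, 34), (16, 5, 6), (16, 5, 8), (34, 5, 15), (34, 5, 16), (34, 5, 34), (34, 5, 6), (34, 5, 8), (6, 5, 15), (6, 5, 16), (6, 5, 34), (6, 5, 6), (6, 5, 8), (8, 5, 15), (8, 5, 16), (8, 5, 34), (8, 5, 6), (8, 5, 8)}
Selection G < G2: {(15, 5, 16), (15, 5, 34), (16, 5, 34), (6, 5, 15), (6, 5, 16), (6, 5, 34), (6, 5, 8), (8, 5, 15), (8, 5, 16), (8, 5, 34)}
Keep only column(s) G2, A (6 duplicate(s) eliminated): {(15, 5), (16, 5), (34, 5), (8, 5)}

{(15, 5), (16, 5), (34, 5), (8, 5)}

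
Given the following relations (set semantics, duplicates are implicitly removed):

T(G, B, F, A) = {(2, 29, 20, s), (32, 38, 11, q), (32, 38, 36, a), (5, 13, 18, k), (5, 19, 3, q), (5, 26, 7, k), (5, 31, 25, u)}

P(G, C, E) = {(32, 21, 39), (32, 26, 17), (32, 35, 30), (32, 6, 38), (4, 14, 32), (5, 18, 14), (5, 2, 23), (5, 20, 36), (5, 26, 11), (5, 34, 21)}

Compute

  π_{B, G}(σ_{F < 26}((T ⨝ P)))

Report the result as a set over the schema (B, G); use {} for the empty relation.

{(13, 5), (19, 5), (26, 5), (31, 5), (38, 32)}

Joining T and P on G yields {(32, 38, 11, q, 21, 39), (32, 38, 11, q, 26, 17), (32, 38, 11, q, 35, 30), (32, 38, 11, q, 6, 38), (32, 38, 36, a, 21, 39), (32, 38, 36, a, 26, 17), (32, 38, 36, a, 35, 30), (32, 38, 36, a, 6, 38), (5, 13, 18, k, 18, 14), (5, 13, 18, k, 2, 23), (5, 13, 18, k, 20, 36), (5, 13, 18, k, 26, 11), (5, 13, 18, k, 34, 21), (5, 19, 3, q, 18, 14), (5, 19, 3, q, 2, 23), (5, 19, 3, q, 20, 36), (5, 19, 3, q, 26, 11), (5, 19, 3, q, 34, 21), (5, 26, 7, k, 18, 14), (5, 26, 7, k, 2, 23), (5, 26, 7, k, 20, 36), (5, 26, 7, k, 26, 11), (5, 26, 7, k, 34, 21), (5, 31, 25, u, 18, 14), (5, 31, 25, u, 2, 23), (5, 31, 25, u, 20, 36), (5, 31, 25, u, 26, 11), (5, 31, 25, u, 34, 21)}.
Filtering on F < 26 leaves {(32, 38, 11, q, 21, 39), (32, 38, 11, q, 26, 17), (32, 38, 11, q, 35, 30), (32, 38, 11, q, 6, 38), (5, 13, 18, k, 18, 14), (5, 13, 18, k, 2, 23), (5, 13, 18, k, 20, 36), (5, 13, 18, k, 26, 11), (5, 13, 18, k, 34, 21), (5, 19, 3, q, 18, 14), (5, 19, 3, q, 2, 23), (5, 19, 3, q, 20, 36), (5, 19, 3, q, 26, 11), (5, 19, 3, q, 34, 21), (5, 26, 7, k, 18, 14), (5, 26, 7, k, 2, 23), (5, 26, 7, k, 20, 36), (5, 26, 7, k, 26, 11), (5, 26, 7, k, 34, 21), (5, 31, 25, u, 18, 14), (5, 31, 25, u, 2, 23), (5, 31, 25, u, 20, 36), (5, 31, 25, u, 26, 11), (5, 31, 25, u, 34, 21)}.
π_{B, G} gives {(13, 5), (19, 5), (26, 5), (31, 5), (38, 32)} (19 duplicate(s) eliminated).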